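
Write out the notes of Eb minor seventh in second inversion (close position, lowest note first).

Eb minor seventh is Eb–Gb–Bb–Db. Second inversion puts the fifth (Bb) in the bass, with the remaining tones above: Bb, Db, Eb, Gb.

Bb, Db, Eb, Gb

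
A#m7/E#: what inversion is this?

second inversion

A#m7/E# means A# minor seventh with E# in the bass. E# is the fifth of A# minor seventh (A#–C#–E#–G#), so this is second inversion.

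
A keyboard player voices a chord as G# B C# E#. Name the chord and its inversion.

C# dominant seventh, second inversion

The distinct note names are G#, B, C#, E#. Stacked in thirds they read C#–E#–G#–B, which is a dominant seventh chord on C#.
The lowest note is G#, the fifth of the chord, so this is second inversion (figured bass 4/3).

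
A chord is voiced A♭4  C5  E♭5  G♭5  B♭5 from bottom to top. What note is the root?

The distinct letter names are Ab, C, Eb, Gb, Bb. Arranged as a stack of thirds they read Ab–C–Eb–Gb–Bb, so Ab is the root (an Ab dominant ninth chord).

Ab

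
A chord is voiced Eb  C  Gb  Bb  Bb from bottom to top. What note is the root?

Reordering Eb, C, Gb, Bb into stacked thirds gives C–Eb–Gb–Bb; the bottom of that stack, C, is the root.

C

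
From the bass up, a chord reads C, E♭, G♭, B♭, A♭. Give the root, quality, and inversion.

Ab dominant ninth, first inversion

The distinct note names are C, Eb, Gb, Bb, Ab. Stacked in thirds they read Ab–C–Eb–Gb–Bb, which is a dominant ninth chord on Ab.
With the third (C) in the bass, the chord is in first inversion.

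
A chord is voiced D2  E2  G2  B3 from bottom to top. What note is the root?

The distinct letter names are D, E, G, B. Arranged as a stack of thirds they read E–G–B–D, so E is the root (an E minor seventh chord).

E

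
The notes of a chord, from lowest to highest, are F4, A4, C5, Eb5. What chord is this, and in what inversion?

F dominant seventh, root position

Reducing to letter names: F, A, C, Eb. These stack in thirds as F–A–C–Eb — an F dominant seventh chord.
With the root (F) in the bass, the chord is in root position (figured bass 7).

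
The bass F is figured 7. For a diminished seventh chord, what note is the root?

The figures 7 mean the root of the chord is in the bass. If F is the root of a diminished seventh chord, the root is F (chord tones F–Ab–Cb–Ebb).

F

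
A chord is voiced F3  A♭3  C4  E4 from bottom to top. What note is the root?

F, Ab, C, E are the tones of an F minor-major seventh chord (F–Ab–C–E), making F the root.

F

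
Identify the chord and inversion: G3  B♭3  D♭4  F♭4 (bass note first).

The pitch classes G, Bb, Db, Fb arrange in thirds as G–Bb–Db–Fb: a G diminished seventh chord.
With the root (G) in the bass, the chord is in root position (figured bass 7).

G diminished seventh, root position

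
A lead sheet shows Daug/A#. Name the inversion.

Daug/A# means D augmented with A# in the bass. A# is the fifth of D augmented (D–F#–A#), so this is second inversion.

second inversion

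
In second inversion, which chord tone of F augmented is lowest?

In second inversion the fifth is lowest. For F augmented (F–A–C#) that is C#.

C#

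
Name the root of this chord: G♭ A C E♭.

A

Gb, A, C, Eb are the tones of an A diminished seventh chord (A–C–Eb–Gb), making A the root.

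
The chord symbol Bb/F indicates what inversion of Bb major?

Bb/F means Bb major with F in the bass. F is the fifth of Bb major (Bb–D–F), so this is second inversion.

second inversion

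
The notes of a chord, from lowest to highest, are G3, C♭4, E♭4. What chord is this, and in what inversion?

The distinct note names are G, Cb, Eb. Stacked in thirds they read Cb–Eb–G, which is an augmented triad on Cb.
The lowest note is G, the fifth of the chord, so this is second inversion (figured bass 6/4).

Cb augmented, second inversion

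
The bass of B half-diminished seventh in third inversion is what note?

A

In third inversion the seventh is lowest. For B half-diminished seventh (B–D–F–A) that is A.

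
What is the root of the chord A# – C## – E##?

A#

Reordering A#, C##, E## into stacked thirds gives A#–C##–E##; the bottom of that stack, A#, is the root.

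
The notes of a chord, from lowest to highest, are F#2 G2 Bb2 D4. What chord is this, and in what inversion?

Reducing to letter names: F#, G, Bb, D. These stack in thirds as G–Bb–D–F# — a G minor-major seventh chord.
F# is the seventh of G minor-major seventh; seventh in the bass means third inversion (figured bass 4/2).

G minor-major seventh, third inversion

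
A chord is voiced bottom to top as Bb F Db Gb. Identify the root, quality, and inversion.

Gb major seventh, first inversion

Reducing to letter names: Bb, F, Db, Gb. These stack in thirds as Gb–Bb–Db–F — a Gb major seventh chord.
With the third (Bb) in the bass, the chord is in first inversion (figured bass 6/5).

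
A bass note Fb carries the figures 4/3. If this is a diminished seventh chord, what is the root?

The figures 4/3 mean the fifth of the chord is in the bass. If Fb is the fifth of a diminished seventh chord, the root is Bb (chord tones Bb–Db–Fb–Abb).

Bb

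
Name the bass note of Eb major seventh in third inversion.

D

The seventh of Eb major seventh (Eb–G–Bb–D) is D; that is the bass in third inversion.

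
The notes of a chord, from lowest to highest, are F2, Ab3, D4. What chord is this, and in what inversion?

Reducing to letter names: F, Ab, D. These stack in thirds as D–F–Ab — a D diminished triad.
With the third (F) in the bass, the chord is in first inversion (figured bass 6).

D diminished, first inversion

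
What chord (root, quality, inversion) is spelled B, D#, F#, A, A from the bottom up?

B dominant seventh, root position

The pitch classes B, D#, F#, A arrange in thirds as B–D#–F#–A: a B dominant seventh chord.
The lowest note is B, the root of the chord, so this is root position (figured bass 7).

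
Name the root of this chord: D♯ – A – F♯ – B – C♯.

B

Reordering D#, A, F#, B, C# into stacked thirds gives B–D#–F#–A–C#; the bottom of that stack, B, is the root.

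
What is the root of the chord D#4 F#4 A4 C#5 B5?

Reordering D#, F#, A, C#, B into stacked thirds gives B–D#–F#–A–C#; the bottom of that stack, B, is the root.

B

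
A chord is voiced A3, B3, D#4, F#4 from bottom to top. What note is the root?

B

The distinct letter names are A, B, D#, F#. Arranged as a stack of thirds they read B–D#–F#–A, so B is the root (a B dominant seventh chord).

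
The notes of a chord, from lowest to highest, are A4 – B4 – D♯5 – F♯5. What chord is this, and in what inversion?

B dominant seventh, third inversion

Reducing to letter names: A, B, D#, F#. These stack in thirds as B–D#–F#–A — a B dominant seventh chord.
A is the seventh of B dominant seventh; seventh in the bass means third inversion (figured bass 4/2).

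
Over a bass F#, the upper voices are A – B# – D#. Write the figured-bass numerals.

The notes F#, A, B#, D# stack in thirds as B#–D#–F#–A — a B# diminished seventh chord. The bass F# is the fifth, so this is second inversion: figured 4/3.

4/3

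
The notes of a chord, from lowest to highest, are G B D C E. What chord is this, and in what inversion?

C major ninth, second inversion

The distinct note names are G, B, D, C, E. Stacked in thirds they read C–E–G–B–D, which is a major ninth chord on C.
With the fifth (G) in the bass, the chord is in second inversion.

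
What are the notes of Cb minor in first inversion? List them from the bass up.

Ebb, Gb, Cb

Cb minor is Cb–Ebb–Gb. First inversion puts the third (Ebb) in the bass, with the remaining tones above: Ebb, Gb, Cb.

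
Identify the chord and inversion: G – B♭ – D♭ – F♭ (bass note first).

The distinct note names are G, Bb, Db, Fb. Stacked in thirds they read G–Bb–Db–Fb, which is a diminished seventh chord on G.
The lowest note is G, the root of the chord, so this is root position (figured bass 7).

G diminished seventh, root position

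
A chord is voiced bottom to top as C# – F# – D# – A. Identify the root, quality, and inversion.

D# half-diminished seventh, third inversion

The distinct note names are C#, F#, D#, A. Stacked in thirds they read D#–F#–A–C#, which is a half-diminished seventh chord on D#.
C# is the seventh of D# half-diminished seventh; seventh in the bass means third inversion (figured bass 4/2).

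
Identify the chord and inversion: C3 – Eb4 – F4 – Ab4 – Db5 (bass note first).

The pitch classes C, Eb, F, Ab, Db arrange in thirds as Db–F–Ab–C–Eb: a Db major ninth chord.
With the seventh (C) in the bass, the chord is in third inversion.

Db major ninth, third inversion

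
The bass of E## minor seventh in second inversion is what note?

In second inversion the fifth is lowest. For E## minor seventh (E##–G##–B##–D##) that is B##.

B##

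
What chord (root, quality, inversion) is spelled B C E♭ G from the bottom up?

The distinct note names are B, C, Eb, G. Stacked in thirds they read C–Eb–G–B, which is a minor-major seventh chord on C.
B is the seventh of C minor-major seventh; seventh in the bass means third inversion (figured bass 4/2).

C minor-major seventh, third inversion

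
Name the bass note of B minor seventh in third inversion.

A

B minor seventh is B–D–F#–A. Third inversion places the seventh in the bass: A.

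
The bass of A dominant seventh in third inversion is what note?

In third inversion the seventh is lowest. For A dominant seventh (A–C#–E–G) that is G.

G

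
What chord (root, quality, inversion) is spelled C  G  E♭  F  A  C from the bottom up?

F dominant ninth, second inversion

Reducing to letter names: C, G, Eb, F, A. These stack in thirds as F–A–C–Eb–G — an F dominant ninth chord.
With the fifth (C) in the bass, the chord is in second inversion.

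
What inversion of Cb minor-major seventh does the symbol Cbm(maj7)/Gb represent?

Cbm(maj7)/Gb means Cb minor-major seventh with Gb in the bass. Gb is the fifth of Cb minor-major seventh (Cb–Ebb–Gb–Bb), so this is second inversion.

second inversion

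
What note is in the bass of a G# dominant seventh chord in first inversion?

In first inversion the third is lowest. For G# dominant seventh (G#–B#–D#–F#) that is B#.

B#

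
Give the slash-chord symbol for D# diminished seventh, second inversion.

Second inversion of D# diminished seventh has the fifth (A) in the bass. As a slash chord: D#dim7/A.

D#dim7/A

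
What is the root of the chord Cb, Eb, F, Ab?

F

The distinct letter names are Cb, Eb, F, Ab. Arranged as a stack of thirds they read F–Ab–Cb–Eb, so F is the root (an F half-diminished seventh chord).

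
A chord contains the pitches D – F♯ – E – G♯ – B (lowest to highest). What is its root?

D, F#, E, G#, B are the tones of an E dominant ninth chord (E–G#–B–D–F#), making E the root.

E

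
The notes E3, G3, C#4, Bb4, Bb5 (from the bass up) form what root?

C#

E, G, C#, Bb are the tones of a C# diminished seventh chord (C#–E–G–Bb), making C# the root.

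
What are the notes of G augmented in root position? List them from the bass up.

G, B, D#

The chord tones are G–B–D#. With the root (G) lowest for root position: G, B, D#.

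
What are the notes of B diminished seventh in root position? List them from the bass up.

B, D, F, Ab

Spelling B diminished seventh: B–D–F–Ab. In root position the root is bass, giving B, D, F, Ab from the bottom.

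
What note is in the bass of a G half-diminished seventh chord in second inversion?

Db

The fifth of G half-diminished seventh (G–Bb–Db–F) is Db; that is the bass in second inversion.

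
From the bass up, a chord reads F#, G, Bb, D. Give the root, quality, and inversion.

The pitch classes F#, G, Bb, D arrange in thirds as G–Bb–D–F#: a G minor-major seventh chord.
The lowest note is F#, the seventh of the chord, so this is third inversion (figured bass 4/2).

G minor-major seventh, third inversion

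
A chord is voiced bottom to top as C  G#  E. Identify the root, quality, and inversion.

The distinct note names are C, G#, E. Stacked in thirds they read C–E–G#, which is an augmented triad on C.
With the root (C) in the bass, the chord is in root position (figured bass 5/3).

C augmented, root position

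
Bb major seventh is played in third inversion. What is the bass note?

The seventh of Bb major seventh (Bb–D–F–A) is A; that is the bass in third inversion.

A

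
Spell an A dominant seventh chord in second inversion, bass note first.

E, G, A, C#

The chord tones are A–C#–E–G. With the fifth (E) lowest for second inversion: E, G, A, C#.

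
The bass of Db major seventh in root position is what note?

In root position the root is lowest. For Db major seventh (Db–F–Ab–C) that is Db.

Db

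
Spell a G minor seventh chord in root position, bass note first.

The chord tones are G–Bb–D–F. With the root (G) lowest for root position: G, Bb, D, F.

G, Bb, D, F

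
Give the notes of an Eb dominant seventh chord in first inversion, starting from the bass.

Spelling Eb dominant seventh: Eb–G–Bb–Db. In first inversion the third is bass, giving G, Bb, Db, Eb from the bottom.

G, Bb, Db, Eb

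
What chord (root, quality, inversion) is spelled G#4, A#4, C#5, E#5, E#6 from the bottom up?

The distinct note names are G#, A#, C#, E#. Stacked in thirds they read A#–C#–E#–G#, which is a minor seventh chord on A#.
With the seventh (G#) in the bass, the chord is in third inversion (figured bass 4/2).

A# minor seventh, third inversion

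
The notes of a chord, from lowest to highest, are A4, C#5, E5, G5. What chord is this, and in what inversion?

The pitch classes A, C#, E, G arrange in thirds as A–C#–E–G: an A dominant seventh chord.
The lowest note is A, the root of the chord, so this is root position (figured bass 7).

A dominant seventh, root position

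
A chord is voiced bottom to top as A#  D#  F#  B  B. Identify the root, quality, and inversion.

The pitch classes A#, D#, F#, B arrange in thirds as B–D#–F#–A#: a B major seventh chord.
The lowest note is A#, the seventh of the chord, so this is third inversion (figured bass 4/2).

B major seventh, third inversion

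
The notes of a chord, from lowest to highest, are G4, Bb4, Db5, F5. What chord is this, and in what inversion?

Reducing to letter names: G, Bb, Db, F. These stack in thirds as G–Bb–Db–F — a G half-diminished seventh chord.
G is the root of G half-diminished seventh; root in the bass means root position (figured bass 7).

G half-diminished seventh, root position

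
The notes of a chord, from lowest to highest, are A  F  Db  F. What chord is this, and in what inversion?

The pitch classes A, F, Db arrange in thirds as Db–F–A: a Db augmented triad.
The lowest note is A, the fifth of the chord, so this is second inversion (figured bass 6/4).

Db augmented, second inversion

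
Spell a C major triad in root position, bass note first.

Spelling C major: C–E–G. In root position the root is bass, giving C, E, G from the bottom.

C, E, G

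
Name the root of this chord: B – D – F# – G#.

G#

The distinct letter names are B, D, F#, G#. Arranged as a stack of thirds they read G#–B–D–F#, so G# is the root (a G# half-diminished seventh chord).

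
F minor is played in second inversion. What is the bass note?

C

F minor is F–Ab–C. Second inversion places the fifth in the bass: C.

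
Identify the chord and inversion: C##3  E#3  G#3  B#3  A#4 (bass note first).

A# dominant ninth, first inversion

Reducing to letter names: C##, E#, G#, B#, A#. These stack in thirds as A#–C##–E#–G#–B# — an A# dominant ninth chord.
C## is the third of A# dominant ninth; third in the bass means first inversion.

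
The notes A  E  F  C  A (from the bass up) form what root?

F

A, E, F, C are the tones of an F major seventh chord (F–A–C–E), making F the root.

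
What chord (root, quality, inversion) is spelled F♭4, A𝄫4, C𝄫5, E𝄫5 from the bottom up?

Fb half-diminished seventh, root position

The pitch classes Fb, Abb, Cbb, Ebb arrange in thirds as Fb–Abb–Cbb–Ebb: an Fb half-diminished seventh chord.
Fb is the root of Fb half-diminished seventh; root in the bass means root position (figured bass 7).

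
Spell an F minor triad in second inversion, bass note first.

Spelling F minor: F–Ab–C. In second inversion the fifth is bass, giving C, F, Ab from the bottom.

C, F, Ab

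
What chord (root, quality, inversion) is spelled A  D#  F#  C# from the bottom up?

D# half-diminished seventh, second inversion

Reducing to letter names: A, D#, F#, C#. These stack in thirds as D#–F#–A–C# — a D# half-diminished seventh chord.
The lowest note is A, the fifth of the chord, so this is second inversion (figured bass 4/3).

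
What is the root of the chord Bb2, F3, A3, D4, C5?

Bb

Bb, F, A, D, C are the tones of a Bb major ninth chord (Bb–D–F–A–C), making Bb the root.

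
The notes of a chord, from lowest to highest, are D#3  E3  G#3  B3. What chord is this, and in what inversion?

Reducing to letter names: D#, E, G#, B. These stack in thirds as E–G#–B–D# — an E major seventh chord.
The lowest note is D#, the seventh of the chord, so this is third inversion (figured bass 4/2).

E major seventh, third inversion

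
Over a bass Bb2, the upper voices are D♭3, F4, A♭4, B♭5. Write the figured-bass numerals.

The notes Bb, Db, F, Ab stack in thirds as Bb–Db–F–Ab — a Bb minor seventh chord. The bass Bb is the root, so this is root position: figured 7.

7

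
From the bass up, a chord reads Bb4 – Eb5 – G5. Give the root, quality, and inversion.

Eb major, second inversion

The distinct note names are Bb, Eb, G. Stacked in thirds they read Eb–G–Bb, which is a major triad on Eb.
The lowest note is Bb, the fifth of the chord, so this is second inversion (figured bass 6/4).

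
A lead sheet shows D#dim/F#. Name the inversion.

D#dim/F# means D# diminished with F# in the bass. F# is the third of D# diminished (D#–F#–A), so this is first inversion.

first inversion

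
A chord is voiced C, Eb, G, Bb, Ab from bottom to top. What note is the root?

C, Eb, G, Bb, Ab are the tones of an Ab major ninth chord (Ab–C–Eb–G–Bb), making Ab the root.

Ab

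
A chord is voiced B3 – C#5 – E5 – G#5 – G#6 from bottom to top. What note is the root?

C#

B, C#, E, G# are the tones of a C# minor seventh chord (C#–E–G#–B), making C# the root.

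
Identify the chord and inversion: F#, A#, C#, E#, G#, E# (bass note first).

F# major ninth, root position

The pitch classes F#, A#, C#, E#, G# arrange in thirds as F#–A#–C#–E#–G#: an F# major ninth chord.
With the root (F#) in the bass, the chord is in root position.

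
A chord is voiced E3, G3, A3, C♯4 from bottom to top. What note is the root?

The distinct letter names are E, G, A, C#. Arranged as a stack of thirds they read A–C#–E–G, so A is the root (an A dominant seventh chord).

A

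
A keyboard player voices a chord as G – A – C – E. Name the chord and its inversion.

The pitch classes G, A, C, E arrange in thirds as A–C–E–G: an A minor seventh chord.
The lowest note is G, the seventh of the chord, so this is third inversion (figured bass 4/2).

A minor seventh, third inversion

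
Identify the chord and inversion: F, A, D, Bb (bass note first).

Bb major seventh, second inversion

Reducing to letter names: F, A, D, Bb. These stack in thirds as Bb–D–F–A — a Bb major seventh chord.
F is the fifth of Bb major seventh; fifth in the bass means second inversion (figured bass 4/3).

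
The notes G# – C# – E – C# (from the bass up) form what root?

C#

Reordering G#, C#, E into stacked thirds gives C#–E–G#; the bottom of that stack, C#, is the root.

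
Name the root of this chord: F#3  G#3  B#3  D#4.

G#

F#, G#, B#, D# are the tones of a G# dominant seventh chord (G#–B#–D#–F#), making G# the root.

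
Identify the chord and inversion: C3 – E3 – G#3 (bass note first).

C augmented, root position

Reducing to letter names: C, E, G#. These stack in thirds as C–E–G# — a C augmented triad.
C is the root of C augmented; root in the bass means root position (figured bass 5/3).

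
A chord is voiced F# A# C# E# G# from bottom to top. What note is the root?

F#, A#, C#, E#, G# are the tones of an F# major ninth chord (F#–A#–C#–E#–G#), making F# the root.

F#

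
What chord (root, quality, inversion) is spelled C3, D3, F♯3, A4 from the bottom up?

The distinct note names are C, D, F#, A. Stacked in thirds they read D–F#–A–C, which is a dominant seventh chord on D.
With the seventh (C) in the bass, the chord is in third inversion (figured bass 4/2).

D dominant seventh, third inversion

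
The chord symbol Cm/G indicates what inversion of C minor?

Cm/G means C minor with G in the bass. G is the fifth of C minor (C–Eb–G), so this is second inversion.

second inversion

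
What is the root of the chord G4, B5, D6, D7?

G

Reordering G, B, D into stacked thirds gives G–B–D; the bottom of that stack, G, is the root.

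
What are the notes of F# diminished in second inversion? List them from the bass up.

C, F#, A

The chord tones are F#–A–C. With the fifth (C) lowest for second inversion: C, F#, A.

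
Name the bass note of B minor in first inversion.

In first inversion the third is lowest. For B minor (B–D–F#) that is D.

D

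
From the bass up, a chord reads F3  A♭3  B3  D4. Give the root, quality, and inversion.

B diminished seventh, second inversion

The distinct note names are F, Ab, B, D. Stacked in thirds they read B–D–F–Ab, which is a diminished seventh chord on B.
With the fifth (F) in the bass, the chord is in second inversion (figured bass 4/3).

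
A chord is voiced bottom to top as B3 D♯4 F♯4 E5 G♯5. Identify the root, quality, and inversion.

Reducing to letter names: B, D#, F#, E, G#. These stack in thirds as E–G#–B–D#–F# — an E major ninth chord.
B is the fifth of E major ninth; fifth in the bass means second inversion.

E major ninth, second inversion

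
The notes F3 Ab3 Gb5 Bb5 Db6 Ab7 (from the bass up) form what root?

The distinct letter names are F, Ab, Gb, Bb, Db. Arranged as a stack of thirds they read Gb–Bb–Db–F–Ab, so Gb is the root (a Gb major ninth chord).

Gb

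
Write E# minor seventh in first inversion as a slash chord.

E#m7/G#

First inversion of E# minor seventh has the third (G#) in the bass. As a slash chord: E#m7/G#.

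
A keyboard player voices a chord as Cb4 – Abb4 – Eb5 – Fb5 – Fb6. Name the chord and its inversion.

Fb minor-major seventh, second inversion

Reducing to letter names: Cb, Abb, Eb, Fb. These stack in thirds as Fb–Abb–Cb–Eb — an Fb minor-major seventh chord.
The lowest note is Cb, the fifth of the chord, so this is second inversion (figured bass 4/3).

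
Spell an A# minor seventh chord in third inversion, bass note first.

G#, A#, C#, E#

A# minor seventh is A#–C#–E#–G#. Third inversion puts the seventh (G#) in the bass, with the remaining tones above: G#, A#, C#, E#.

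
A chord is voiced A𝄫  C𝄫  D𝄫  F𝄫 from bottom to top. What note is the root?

Abb, Cbb, Dbb, Fbb are the tones of a Dbb minor seventh chord (Dbb–Fbb–Abb–Cbb), making Dbb the root.

Dbb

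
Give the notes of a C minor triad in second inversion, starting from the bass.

G, C, Eb

Spelling C minor: C–Eb–G. In second inversion the fifth is bass, giving G, C, Eb from the bottom.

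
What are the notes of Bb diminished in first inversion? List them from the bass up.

Db, Fb, Bb

Bb diminished is Bb–Db–Fb. First inversion puts the third (Db) in the bass, with the remaining tones above: Db, Fb, Bb.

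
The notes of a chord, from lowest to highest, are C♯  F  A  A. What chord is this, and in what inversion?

F augmented, second inversion

The distinct note names are C#, F, A. Stacked in thirds they read F–A–C#, which is an augmented triad on F.
C# is the fifth of F augmented; fifth in the bass means second inversion (figured bass 6/4).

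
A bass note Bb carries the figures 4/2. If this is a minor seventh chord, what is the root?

C

The figures 4/2 mean the seventh of the chord is in the bass. If Bb is the seventh of a minor seventh chord, the root is C (chord tones C–Eb–G–Bb).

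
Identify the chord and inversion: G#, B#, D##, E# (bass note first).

E# minor-major seventh, first inversion

Reducing to letter names: G#, B#, D##, E#. These stack in thirds as E#–G#–B#–D## — an E# minor-major seventh chord.
G# is the third of E# minor-major seventh; third in the bass means first inversion (figured bass 6/5).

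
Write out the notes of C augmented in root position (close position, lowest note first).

C, E, G#

The chord tones are C–E–G#. With the root (C) lowest for root position: C, E, G#.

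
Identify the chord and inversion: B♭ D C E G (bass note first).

The pitch classes Bb, D, C, E, G arrange in thirds as C–E–G–Bb–D: a C dominant ninth chord.
The lowest note is Bb, the seventh of the chord, so this is third inversion.

C dominant ninth, third inversion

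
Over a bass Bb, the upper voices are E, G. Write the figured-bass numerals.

The notes Bb, E, G stack in thirds as E–G–Bb — an E diminished triad. The bass Bb is the fifth, so this is second inversion: figured 6/4.

6/4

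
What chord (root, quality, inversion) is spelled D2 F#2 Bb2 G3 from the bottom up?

The pitch classes D, F#, Bb, G arrange in thirds as G–Bb–D–F#: a G minor-major seventh chord.
D is the fifth of G minor-major seventh; fifth in the bass means second inversion (figured bass 4/3).

G minor-major seventh, second inversion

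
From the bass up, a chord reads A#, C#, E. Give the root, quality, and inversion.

The distinct note names are A#, C#, E. Stacked in thirds they read A#–C#–E, which is a diminished triad on A#.
With the root (A#) in the bass, the chord is in root position (figured bass 5/3).

A# diminished, root position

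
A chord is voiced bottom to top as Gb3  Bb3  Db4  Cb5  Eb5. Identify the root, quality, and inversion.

Cb major ninth, second inversion

Reducing to letter names: Gb, Bb, Db, Cb, Eb. These stack in thirds as Cb–Eb–Gb–Bb–Db — a Cb major ninth chord.
With the fifth (Gb) in the bass, the chord is in second inversion.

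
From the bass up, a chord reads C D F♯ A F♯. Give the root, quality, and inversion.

The pitch classes C, D, F#, A arrange in thirds as D–F#–A–C: a D dominant seventh chord.
With the seventh (C) in the bass, the chord is in third inversion (figured bass 4/2).

D dominant seventh, third inversion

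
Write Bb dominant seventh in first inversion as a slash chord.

Bb7/D

First inversion of Bb dominant seventh has the third (D) in the bass. As a slash chord: Bb7/D.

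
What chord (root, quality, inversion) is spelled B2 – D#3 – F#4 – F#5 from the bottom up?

Reducing to letter names: B, D#, F#. These stack in thirds as B–D#–F# — a B major triad.
With the root (B) in the bass, the chord is in root position (figured bass 5/3).

B major, root position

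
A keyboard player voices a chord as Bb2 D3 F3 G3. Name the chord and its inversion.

The distinct note names are Bb, D, F, G. Stacked in thirds they read G–Bb–D–F, which is a minor seventh chord on G.
Bb is the third of G minor seventh; third in the bass means first inversion (figured bass 6/5).

G minor seventh, first inversion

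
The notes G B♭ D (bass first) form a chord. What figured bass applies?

The notes G, Bb, D stack in thirds as G–Bb–D — a G minor triad. The bass G is the root, so this is root position: figured 5/3.

5/3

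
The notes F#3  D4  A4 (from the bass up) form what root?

D

F#, D, A are the tones of a D major triad (D–F#–A), making D the root.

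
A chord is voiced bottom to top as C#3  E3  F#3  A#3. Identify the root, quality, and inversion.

The pitch classes C#, E, F#, A# arrange in thirds as F#–A#–C#–E: an F# dominant seventh chord.
With the fifth (C#) in the bass, the chord is in second inversion (figured bass 4/3).

F# dominant seventh, second inversion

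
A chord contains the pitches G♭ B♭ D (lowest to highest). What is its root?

Gb

Reordering Gb, Bb, D into stacked thirds gives Gb–Bb–D; the bottom of that stack, Gb, is the root.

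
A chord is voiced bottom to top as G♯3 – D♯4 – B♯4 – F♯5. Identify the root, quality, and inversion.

G# dominant seventh, root position

Reducing to letter names: G#, D#, B#, F#. These stack in thirds as G#–B#–D#–F# — a G# dominant seventh chord.
The lowest note is G#, the root of the chord, so this is root position (figured bass 7).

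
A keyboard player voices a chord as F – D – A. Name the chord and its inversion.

The distinct note names are F, D, A. Stacked in thirds they read D–F–A, which is a minor triad on D.
The lowest note is F, the third of the chord, so this is first inversion (figured bass 6).

D minor, first inversion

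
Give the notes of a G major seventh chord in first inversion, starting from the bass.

G major seventh is G–B–D–F#. First inversion puts the third (B) in the bass, with the remaining tones above: B, D, F#, G.

B, D, F#, G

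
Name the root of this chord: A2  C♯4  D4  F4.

A, C#, D, F are the tones of a D minor-major seventh chord (D–F–A–C#), making D the root.

D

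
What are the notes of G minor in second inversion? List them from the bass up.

Spelling G minor: G–Bb–D. In second inversion the fifth is bass, giving D, G, Bb from the bottom.

D, G, Bb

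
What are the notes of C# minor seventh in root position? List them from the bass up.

C#, E, G#, B

The chord tones are C#–E–G#–B. With the root (C#) lowest for root position: C#, E, G#, B.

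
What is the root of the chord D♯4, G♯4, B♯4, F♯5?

The distinct letter names are D#, G#, B#, F#. Arranged as a stack of thirds they read G#–B#–D#–F#, so G# is the root (a G# dominant seventh chord).

G#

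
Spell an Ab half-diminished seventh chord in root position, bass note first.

Ab, Cb, Ebb, Gb

Ab half-diminished seventh is Ab–Cb–Ebb–Gb. Root position puts the root (Ab) in the bass, with the remaining tones above: Ab, Cb, Ebb, Gb.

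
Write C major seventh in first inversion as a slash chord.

Cmaj7/E

First inversion of C major seventh has the third (E) in the bass. As a slash chord: Cmaj7/E.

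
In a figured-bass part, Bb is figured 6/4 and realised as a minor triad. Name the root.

The figures 6/4 mean the fifth of the chord is in the bass. If Bb is the fifth of a minor triad, the root is Eb (chord tones Eb–Gb–Bb).

Eb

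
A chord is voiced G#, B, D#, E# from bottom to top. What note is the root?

E#

Reordering G#, B, D#, E# into stacked thirds gives E#–G#–B–D#; the bottom of that stack, E#, is the root.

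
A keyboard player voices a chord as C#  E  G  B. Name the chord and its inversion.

The distinct note names are C#, E, G, B. Stacked in thirds they read C#–E–G–B, which is a half-diminished seventh chord on C#.
With the root (C#) in the bass, the chord is in root position (figured bass 7).

C# half-diminished seventh, root position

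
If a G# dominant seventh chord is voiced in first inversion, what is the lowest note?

B#

G# dominant seventh is G#–B#–D#–F#. First inversion places the third in the bass: B#.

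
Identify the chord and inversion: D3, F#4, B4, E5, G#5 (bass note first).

The distinct note names are D, F#, B, E, G#. Stacked in thirds they read E–G#–B–D–F#, which is a dominant ninth chord on E.
With the seventh (D) in the bass, the chord is in third inversion.

E dominant ninth, third inversion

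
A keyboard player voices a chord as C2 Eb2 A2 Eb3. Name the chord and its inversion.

The distinct note names are C, Eb, A. Stacked in thirds they read A–C–Eb, which is a diminished triad on A.
C is the third of A diminished; third in the bass means first inversion (figured bass 6).

A diminished, first inversion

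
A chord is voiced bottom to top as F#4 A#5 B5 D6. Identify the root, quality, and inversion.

B minor-major seventh, second inversion

The pitch classes F#, A#, B, D arrange in thirds as B–D–F#–A#: a B minor-major seventh chord.
The lowest note is F#, the fifth of the chord, so this is second inversion (figured bass 4/3).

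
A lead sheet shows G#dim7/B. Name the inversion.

first inversion

G#dim7/B means G# diminished seventh with B in the bass. B is the third of G# diminished seventh (G#–B–D–F), so this is first inversion.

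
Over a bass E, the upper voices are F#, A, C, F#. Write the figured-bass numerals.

The notes E, F#, A, C stack in thirds as F#–A–C–E — an F# half-diminished seventh chord. The bass E is the seventh, so this is third inversion: figured 4/2.

4/2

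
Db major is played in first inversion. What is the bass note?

F

In first inversion the third is lowest. For Db major (Db–F–Ab) that is F.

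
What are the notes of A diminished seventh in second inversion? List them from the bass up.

Eb, Gb, A, C

The chord tones are A–C–Eb–Gb. With the fifth (Eb) lowest for second inversion: Eb, Gb, A, C.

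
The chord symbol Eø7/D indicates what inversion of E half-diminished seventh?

Eø7/D means E half-diminished seventh with D in the bass. D is the seventh of E half-diminished seventh (E–G–Bb–D), so this is third inversion.

third inversion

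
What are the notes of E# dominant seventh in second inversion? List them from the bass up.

B#, D#, E#, G##

Spelling E# dominant seventh: E#–G##–B#–D#. In second inversion the fifth is bass, giving B#, D#, E#, G## from the bottom.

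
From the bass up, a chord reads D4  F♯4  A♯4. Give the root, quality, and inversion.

D augmented, root position

The distinct note names are D, F#, A#. Stacked in thirds they read D–F#–A#, which is an augmented triad on D.
D is the root of D augmented; root in the bass means root position (figured bass 5/3).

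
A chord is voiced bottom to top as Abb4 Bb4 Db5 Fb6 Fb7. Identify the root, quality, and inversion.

Bb diminished seventh, third inversion

The pitch classes Abb, Bb, Db, Fb arrange in thirds as Bb–Db–Fb–Abb: a Bb diminished seventh chord.
The lowest note is Abb, the seventh of the chord, so this is third inversion (figured bass 4/2).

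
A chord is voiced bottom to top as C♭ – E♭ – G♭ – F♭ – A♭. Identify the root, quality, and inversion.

The distinct note names are Cb, Eb, Gb, Fb, Ab. Stacked in thirds they read Fb–Ab–Cb–Eb–Gb, which is a major ninth chord on Fb.
With the fifth (Cb) in the bass, the chord is in second inversion.

Fb major ninth, second inversion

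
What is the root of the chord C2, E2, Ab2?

Reordering C, E, Ab into stacked thirds gives Ab–C–E; the bottom of that stack, Ab, is the root.

Ab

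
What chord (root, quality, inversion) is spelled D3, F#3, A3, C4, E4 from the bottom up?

The pitch classes D, F#, A, C, E arrange in thirds as D–F#–A–C–E: a D dominant ninth chord.
The lowest note is D, the root of the chord, so this is root position.

D dominant ninth, root position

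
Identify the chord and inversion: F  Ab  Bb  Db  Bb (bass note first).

Bb minor seventh, second inversion

Reducing to letter names: F, Ab, Bb, Db. These stack in thirds as Bb–Db–F–Ab — a Bb minor seventh chord.
The lowest note is F, the fifth of the chord, so this is second inversion (figured bass 4/3).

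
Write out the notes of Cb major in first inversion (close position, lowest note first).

Eb, Gb, Cb

Cb major is Cb–Eb–Gb. First inversion puts the third (Eb) in the bass, with the remaining tones above: Eb, Gb, Cb.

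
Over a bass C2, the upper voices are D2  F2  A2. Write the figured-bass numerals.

4/2

The notes C, D, F, A stack in thirds as D–F–A–C — a D minor seventh chord. The bass C is the seventh, so this is third inversion: figured 4/2.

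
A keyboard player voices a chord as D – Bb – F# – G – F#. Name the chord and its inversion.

G minor-major seventh, second inversion

The distinct note names are D, Bb, F#, G. Stacked in thirds they read G–Bb–D–F#, which is a minor-major seventh chord on G.
With the fifth (D) in the bass, the chord is in second inversion (figured bass 4/3).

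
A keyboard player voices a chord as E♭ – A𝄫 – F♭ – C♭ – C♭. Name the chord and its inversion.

Fb minor-major seventh, third inversion

The pitch classes Eb, Abb, Fb, Cb arrange in thirds as Fb–Abb–Cb–Eb: an Fb minor-major seventh chord.
Eb is the seventh of Fb minor-major seventh; seventh in the bass means third inversion (figured bass 4/2).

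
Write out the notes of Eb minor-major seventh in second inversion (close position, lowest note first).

Bb, D, Eb, Gb

The chord tones are Eb–Gb–Bb–D. With the fifth (Bb) lowest for second inversion: Bb, D, Eb, Gb.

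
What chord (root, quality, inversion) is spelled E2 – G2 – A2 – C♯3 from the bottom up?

The distinct note names are E, G, A, C#. Stacked in thirds they read A–C#–E–G, which is a dominant seventh chord on A.
The lowest note is E, the fifth of the chord, so this is second inversion (figured bass 4/3).

A dominant seventh, second inversion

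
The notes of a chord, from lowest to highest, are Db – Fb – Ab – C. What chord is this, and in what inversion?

The pitch classes Db, Fb, Ab, C arrange in thirds as Db–Fb–Ab–C: a Db minor-major seventh chord.
The lowest note is Db, the root of the chord, so this is root position (figured bass 7).

Db minor-major seventh, root position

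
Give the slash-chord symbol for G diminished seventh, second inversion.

Gdim7/Db

Second inversion of G diminished seventh has the fifth (Db) in the bass. As a slash chord: Gdim7/Db.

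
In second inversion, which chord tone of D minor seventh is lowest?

In second inversion the fifth is lowest. For D minor seventh (D–F–A–C) that is A.

A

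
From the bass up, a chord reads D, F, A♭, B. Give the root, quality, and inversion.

B diminished seventh, first inversion

Reducing to letter names: D, F, Ab, B. These stack in thirds as B–D–F–Ab — a B diminished seventh chord.
D is the third of B diminished seventh; third in the bass means first inversion (figured bass 6/5).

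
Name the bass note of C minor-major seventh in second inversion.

G

The fifth of C minor-major seventh (C–Eb–G–B) is G; that is the bass in second inversion.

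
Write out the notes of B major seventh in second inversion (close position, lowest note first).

Spelling B major seventh: B–D#–F#–A#. In second inversion the fifth is bass, giving F#, A#, B, D# from the bottom.

F#, A#, B, D#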